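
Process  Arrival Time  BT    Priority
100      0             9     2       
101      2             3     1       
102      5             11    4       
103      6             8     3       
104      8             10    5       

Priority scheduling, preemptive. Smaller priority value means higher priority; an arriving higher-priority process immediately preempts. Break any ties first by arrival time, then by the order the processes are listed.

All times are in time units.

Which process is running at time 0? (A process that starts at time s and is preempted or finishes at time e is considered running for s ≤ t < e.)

Timeline: | 100 0-2 | 101 2-5 | 100 5-12 | 103 12-20 | 102 20-31 | 104 31-41 |
Completion: 100=12  101=5  102=31  103=20  104=41
Turnaround (C−A): 100=12  101=3  102=26  103=14  104=33

100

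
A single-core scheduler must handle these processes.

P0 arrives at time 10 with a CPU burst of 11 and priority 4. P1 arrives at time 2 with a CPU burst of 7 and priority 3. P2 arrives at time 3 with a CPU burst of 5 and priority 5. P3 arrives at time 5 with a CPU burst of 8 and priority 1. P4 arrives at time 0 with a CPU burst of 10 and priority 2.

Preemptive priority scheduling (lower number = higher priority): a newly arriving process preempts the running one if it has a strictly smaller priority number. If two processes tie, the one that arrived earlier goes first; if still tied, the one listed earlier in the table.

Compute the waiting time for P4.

8

Timeline: | P4 0-5 | P3 5-13 | P4 13-18 | P1 18-25 | P0 25-36 | P2 36-41 |
Completion: P0=36  P1=25  P2=41  P3=13  P4=18
Turnaround (C−A): P0=26  P1=23  P2=38  P3=8  P4=18
Waiting(P4) = turnaround − burst = 18 − 10 = 8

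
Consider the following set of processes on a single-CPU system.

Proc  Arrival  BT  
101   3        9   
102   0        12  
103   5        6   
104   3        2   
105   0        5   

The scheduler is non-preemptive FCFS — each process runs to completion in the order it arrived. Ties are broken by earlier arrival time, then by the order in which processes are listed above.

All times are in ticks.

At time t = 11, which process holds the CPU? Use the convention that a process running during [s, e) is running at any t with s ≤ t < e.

102

Schedule: | 102 0-12 | 105 12-17 | 101 17-26 | 104 26-28 | 103 28-34 |
Completion: 101=26  102=12  103=34  104=28  105=17
Turnaround (C−A): 101=23  102=12  103=29  104=25  105=17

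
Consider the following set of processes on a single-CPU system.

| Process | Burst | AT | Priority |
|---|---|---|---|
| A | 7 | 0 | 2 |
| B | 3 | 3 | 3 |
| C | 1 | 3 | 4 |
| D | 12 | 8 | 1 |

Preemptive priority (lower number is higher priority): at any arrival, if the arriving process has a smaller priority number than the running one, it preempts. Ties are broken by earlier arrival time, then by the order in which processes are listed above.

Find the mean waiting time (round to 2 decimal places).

8.75

Gantt: | A 0-7 | B 7-8 | D 8-20 | B 20-22 | C 22-23 |
Completion: A=7  B=22  C=23  D=20
Turnaround (C−A): A=7  B=19  C=20  D=12
Waiting times: A=0, B=16, C=19, D=0
Average waiting = (0+16+19+0) / 4 = 35/4 = 8.75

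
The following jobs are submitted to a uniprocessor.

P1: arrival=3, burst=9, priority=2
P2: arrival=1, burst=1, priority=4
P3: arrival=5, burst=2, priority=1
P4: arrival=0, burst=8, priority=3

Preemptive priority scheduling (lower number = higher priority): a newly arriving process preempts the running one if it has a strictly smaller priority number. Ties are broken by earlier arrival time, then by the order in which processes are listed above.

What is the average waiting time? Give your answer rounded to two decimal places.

Schedule: | P4 0-3 | P1 3-5 | P3 5-7 | P1 7-14 | P4 14-19 | P2 19-20 |
Completion: P1=14  P2=20  P3=7  P4=19
Turnaround (C−A): P1=11  P2=19  P3=2  P4=19
Waiting times: P1=2, P2=18, P3=0, P4=11
Average waiting = (2+18+0+11) / 4 = 31/4 = 7.75

7.75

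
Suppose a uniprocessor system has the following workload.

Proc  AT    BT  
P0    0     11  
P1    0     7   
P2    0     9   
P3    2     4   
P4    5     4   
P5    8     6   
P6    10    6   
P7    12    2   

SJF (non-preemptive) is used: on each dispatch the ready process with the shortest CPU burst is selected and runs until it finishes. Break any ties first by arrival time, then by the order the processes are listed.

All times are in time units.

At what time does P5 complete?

23

Timeline: | P1 0-7 | P3 7-11 | P4 11-15 | P7 15-17 | P5 17-23 | P6 23-29 | P2 29-38 | P0 38-49 |
Completion: P0=49  P1=7  P2=38  P3=11  P4=15  P5=23  P6=29  P7=17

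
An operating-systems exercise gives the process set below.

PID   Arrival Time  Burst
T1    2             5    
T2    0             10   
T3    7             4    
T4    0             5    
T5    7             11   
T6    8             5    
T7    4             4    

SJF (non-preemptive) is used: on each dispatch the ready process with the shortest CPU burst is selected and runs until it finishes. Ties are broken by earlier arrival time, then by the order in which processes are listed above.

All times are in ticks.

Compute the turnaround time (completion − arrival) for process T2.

33

Gantt: | T4 0-5 | T7 5-9 | T3 9-13 | T1 13-18 | T6 18-23 | T2 23-33 | T5 33-44 |
Completion: T1=18  T2=33  T3=13  T4=5  T5=44  T6=23  T7=9
Turnaround(T2) = completion − arrival = 33 − 0 = 33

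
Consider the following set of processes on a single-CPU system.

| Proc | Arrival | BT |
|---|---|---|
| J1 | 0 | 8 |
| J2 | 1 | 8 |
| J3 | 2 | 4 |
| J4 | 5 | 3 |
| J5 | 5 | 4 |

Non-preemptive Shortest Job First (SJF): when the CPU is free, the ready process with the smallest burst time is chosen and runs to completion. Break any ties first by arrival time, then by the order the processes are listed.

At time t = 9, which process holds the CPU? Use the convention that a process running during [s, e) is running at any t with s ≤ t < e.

Timeline: | J1 0-8 | J4 8-11 | J3 11-15 | J5 15-19 | J2 19-27 |
Completion: J1=8  J2=27  J3=15  J4=11  J5=19
Turnaround (C−A): J1=8  J2=26  J3=13  J4=6  J5=14

J4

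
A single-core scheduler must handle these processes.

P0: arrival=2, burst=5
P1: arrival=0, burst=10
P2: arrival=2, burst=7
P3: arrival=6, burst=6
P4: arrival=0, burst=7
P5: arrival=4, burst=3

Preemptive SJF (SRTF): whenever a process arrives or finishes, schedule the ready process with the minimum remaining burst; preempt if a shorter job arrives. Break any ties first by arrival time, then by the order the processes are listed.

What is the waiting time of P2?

Gantt: | P4 0-7 | P5 7-10 | P0 10-15 | P3 15-21 | P2 21-28 | P1 28-38 |
Completion: P0=15  P1=38  P2=28  P3=21  P4=7  P5=10
Waiting(P2) = turnaround − burst = 26 − 7 = 19

19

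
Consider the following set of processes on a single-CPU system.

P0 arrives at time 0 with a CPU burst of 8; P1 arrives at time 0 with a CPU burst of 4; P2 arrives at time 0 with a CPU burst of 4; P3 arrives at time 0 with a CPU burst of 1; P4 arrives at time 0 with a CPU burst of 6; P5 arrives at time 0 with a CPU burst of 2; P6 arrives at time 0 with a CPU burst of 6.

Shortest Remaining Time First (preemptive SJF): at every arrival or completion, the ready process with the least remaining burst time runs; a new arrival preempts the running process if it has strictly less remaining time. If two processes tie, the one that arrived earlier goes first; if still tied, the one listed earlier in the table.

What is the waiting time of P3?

Schedule: | P3 0-1 | P5 1-3 | P1 3-7 | P2 7-11 | P4 11-17 | P6 17-23 | P0 23-31 |
Completion: P0=31  P1=7  P2=11  P3=1  P4=17  P5=3  P6=23
Waiting(P3) = turnaround − burst = 1 − 1 = 0

0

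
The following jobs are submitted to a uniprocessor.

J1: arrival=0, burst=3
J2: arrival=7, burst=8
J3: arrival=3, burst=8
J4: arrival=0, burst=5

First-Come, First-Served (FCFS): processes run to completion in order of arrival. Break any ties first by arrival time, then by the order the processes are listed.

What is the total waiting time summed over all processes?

17

Timeline: | J1 0-3 | J4 3-8 | J3 8-16 | J2 16-24 |
Completion: J1=3  J2=24  J3=16  J4=8
Waiting = turnaround − burst: J1=0, J2=9, J3=5, J4=3
Total waiting = 0 + 9 + 5 + 3 = 17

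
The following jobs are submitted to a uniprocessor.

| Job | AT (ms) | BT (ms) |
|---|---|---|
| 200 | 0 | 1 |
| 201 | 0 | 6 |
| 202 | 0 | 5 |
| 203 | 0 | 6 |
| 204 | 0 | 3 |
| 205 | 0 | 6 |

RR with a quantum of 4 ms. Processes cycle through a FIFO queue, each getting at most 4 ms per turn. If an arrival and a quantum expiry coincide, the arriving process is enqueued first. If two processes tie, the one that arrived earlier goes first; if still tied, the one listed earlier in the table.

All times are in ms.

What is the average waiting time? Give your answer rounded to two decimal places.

Timeline: | 200 0-1 | 201 1-5 | 202 5-9 | 203 9-13 | 204 13-16 | 205 16-20 | 201 20-22 | 202 22-23 | 203 23-25 | 205 25-27 |
Completion: 200=1  201=22  202=23  203=25  204=16  205=27
Turnaround (C−A): 200=1  201=22  202=23  203=25  204=16  205=27
Waiting times: 200=0, 201=16, 202=18, 203=19, 204=13, 205=21
Average waiting = (0+16+18+19+13+21) / 6 = 87/6 = 14.50

14.50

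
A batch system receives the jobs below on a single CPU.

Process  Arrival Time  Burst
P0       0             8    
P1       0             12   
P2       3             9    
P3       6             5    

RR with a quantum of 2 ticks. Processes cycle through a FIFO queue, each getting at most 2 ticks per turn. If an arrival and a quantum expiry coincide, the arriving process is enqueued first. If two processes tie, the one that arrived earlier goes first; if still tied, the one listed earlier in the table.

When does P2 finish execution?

32

Timeline: | P0 0-2 | P1 2-4 | P0 4-6 | P2 6-8 | P1 8-10 | P3 10-12 | P0 12-14 | P2 14-16 | P1 16-18 | P3 18-20 | P0 20-22 | P2 22-24 | P1 24-26 | P3 26-27 | P2 27-29 | P1 29-31 | P2 31-32 | P1 32-34 |
Completion: P0=22  P1=34  P2=32  P3=27
Turnaround (C−A): P0=22  P1=34  P2=29  P3=21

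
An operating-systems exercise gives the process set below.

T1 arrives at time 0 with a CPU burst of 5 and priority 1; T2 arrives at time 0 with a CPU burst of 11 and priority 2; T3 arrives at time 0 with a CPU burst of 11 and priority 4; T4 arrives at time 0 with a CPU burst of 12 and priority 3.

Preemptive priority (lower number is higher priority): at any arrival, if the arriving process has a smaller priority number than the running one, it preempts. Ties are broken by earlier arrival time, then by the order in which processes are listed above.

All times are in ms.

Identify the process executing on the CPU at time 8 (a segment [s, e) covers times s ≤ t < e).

Timeline: | T1 0-5 | T2 5-16 | T4 16-28 | T3 28-39 |
Completion: T1=5  T2=16  T3=39  T4=28

T2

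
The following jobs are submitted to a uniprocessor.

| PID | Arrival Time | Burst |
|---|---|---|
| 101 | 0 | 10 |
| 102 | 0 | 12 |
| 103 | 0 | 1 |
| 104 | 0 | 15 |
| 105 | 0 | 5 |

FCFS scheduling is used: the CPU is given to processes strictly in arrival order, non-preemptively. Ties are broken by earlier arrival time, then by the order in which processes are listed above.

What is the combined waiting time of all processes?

Gantt: | 101 0-10 | 102 10-22 | 103 22-23 | 104 23-38 | 105 38-43 |
Completion: 101=10  102=22  103=23  104=38  105=43
Waiting = turnaround − burst: 101=0, 102=10, 103=22, 104=23, 105=38
Total waiting = 0 + 10 + 22 + 23 + 38 = 93

93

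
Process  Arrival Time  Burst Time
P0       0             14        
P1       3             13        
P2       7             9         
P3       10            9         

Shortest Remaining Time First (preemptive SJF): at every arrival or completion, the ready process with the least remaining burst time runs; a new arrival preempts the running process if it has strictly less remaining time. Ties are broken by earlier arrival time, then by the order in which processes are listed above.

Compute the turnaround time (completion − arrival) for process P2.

Schedule: | P0 0-14 | P2 14-23 | P3 23-32 | P1 32-45 |
Completion: P0=14  P1=45  P2=23  P3=32
Turnaround (C−A): P0=14  P1=42  P2=16  P3=22
Turnaround(P2) = completion − arrival = 23 − 7 = 16

16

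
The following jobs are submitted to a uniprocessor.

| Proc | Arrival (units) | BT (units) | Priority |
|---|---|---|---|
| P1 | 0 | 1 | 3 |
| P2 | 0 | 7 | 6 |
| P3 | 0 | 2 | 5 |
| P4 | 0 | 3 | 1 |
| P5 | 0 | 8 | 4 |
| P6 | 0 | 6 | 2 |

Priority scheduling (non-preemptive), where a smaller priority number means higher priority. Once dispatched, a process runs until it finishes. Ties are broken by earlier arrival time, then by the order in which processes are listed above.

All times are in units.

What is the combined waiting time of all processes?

60

Schedule: | P4 0-3 | P6 3-9 | P1 9-10 | P5 10-18 | P3 18-20 | P2 20-27 |
Completion: P1=10  P2=27  P3=20  P4=3  P5=18  P6=9
Waiting = turnaround − burst: P1=9, P2=20, P3=18, P4=0, P5=10, P6=3
Total waiting = 9 + 20 + 18 + 0 + 10 + 3 = 60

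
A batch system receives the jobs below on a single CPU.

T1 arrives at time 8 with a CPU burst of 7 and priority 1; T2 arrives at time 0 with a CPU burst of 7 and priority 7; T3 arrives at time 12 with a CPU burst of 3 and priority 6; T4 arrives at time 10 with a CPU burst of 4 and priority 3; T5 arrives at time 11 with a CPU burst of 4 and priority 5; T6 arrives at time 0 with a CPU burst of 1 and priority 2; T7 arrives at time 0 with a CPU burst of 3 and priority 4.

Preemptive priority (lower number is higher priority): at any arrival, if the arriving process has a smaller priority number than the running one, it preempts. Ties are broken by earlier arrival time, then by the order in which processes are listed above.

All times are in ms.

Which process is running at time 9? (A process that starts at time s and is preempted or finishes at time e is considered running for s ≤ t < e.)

Schedule: | T6 0-1 | T7 1-4 | T2 4-8 | T1 8-15 | T4 15-19 | T5 19-23 | T3 23-26 | T2 26-29 |
Completion: T1=15  T2=29  T3=26  T4=19  T5=23  T6=1  T7=4

T1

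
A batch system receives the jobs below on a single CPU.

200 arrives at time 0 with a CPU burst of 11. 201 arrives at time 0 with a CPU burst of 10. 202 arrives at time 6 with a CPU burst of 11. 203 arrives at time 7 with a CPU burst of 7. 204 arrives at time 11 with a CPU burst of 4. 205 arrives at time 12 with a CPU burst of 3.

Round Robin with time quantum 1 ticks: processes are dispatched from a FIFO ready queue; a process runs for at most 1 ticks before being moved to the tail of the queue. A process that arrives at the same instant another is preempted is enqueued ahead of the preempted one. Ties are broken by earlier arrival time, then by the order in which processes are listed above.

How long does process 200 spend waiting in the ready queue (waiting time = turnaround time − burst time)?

Schedule: | 200 0-1 | 201 1-2 | 200 2-3 | 201 3-4 | 200 4-5 | 201 5-6 | 200 6-7 | 202 7-8 | 201 8-9 | 203 9-10 | 200 10-11 | 202 11-12 | 201 12-13 | 203 13-14 | 204 14-15 | 200 15-16 | 205 16-17 | 202 17-18 | 201 18-19 | 203 19-20 | 204 20-21 | 200 21-22 | 205 22-23 | 202 23-24 | 201 24-25 | 203 25-26 | 204 26-27 | 200 27-28 | 205 28-29 | 202 29-30 | 201 30-31 | 203 31-32 | 204 32-33 | 200 33-34 | 202 34-35 | 201 35-36 | 203 36-37 | 200 37-38 | 202 38-39 | 201 39-40 | 203 40-41 | 200 41-42 | 202 42-46 |
Completion: 200=42  201=40  202=46  203=41  204=33  205=29
Waiting(200) = turnaround − burst = 42 − 11 = 31

31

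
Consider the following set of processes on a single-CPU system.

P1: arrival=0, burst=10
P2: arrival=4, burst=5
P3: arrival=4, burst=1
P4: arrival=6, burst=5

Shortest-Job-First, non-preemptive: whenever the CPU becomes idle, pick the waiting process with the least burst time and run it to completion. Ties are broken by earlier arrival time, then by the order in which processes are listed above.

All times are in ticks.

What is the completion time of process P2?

16

Schedule: | P1 0-10 | P3 10-11 | P2 11-16 | P4 16-21 |
Completion: P1=10  P2=16  P3=11  P4=21
Turnaround (C−A): P1=10  P2=12  P3=7  P4=15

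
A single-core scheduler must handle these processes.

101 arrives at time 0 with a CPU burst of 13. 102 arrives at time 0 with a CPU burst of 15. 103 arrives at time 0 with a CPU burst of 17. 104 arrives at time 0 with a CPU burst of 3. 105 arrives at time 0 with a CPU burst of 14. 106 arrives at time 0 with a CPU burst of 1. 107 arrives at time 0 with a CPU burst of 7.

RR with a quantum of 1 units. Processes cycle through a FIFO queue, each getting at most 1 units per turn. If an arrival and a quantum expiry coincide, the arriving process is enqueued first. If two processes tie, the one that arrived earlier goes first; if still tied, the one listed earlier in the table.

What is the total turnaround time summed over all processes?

325

Schedule: | 101 0-1 | 102 1-2 | 103 2-3 | 104 3-4 | 105 4-5 | 106 5-6 | 107 6-7 | 101 7-8 | 102 8-9 | 103 9-10 | 104 10-11 | 105 11-12 | 107 12-13 | 101 13-14 | 102 14-15 | 103 15-16 | 104 16-17 | 105 17-18 | 107 18-19 | 101 19-20 | 102 20-21 | 103 21-22 | 105 22-23 | 107 23-24 | 101 24-25 | 102 25-26 | 103 26-27 | 105 27-28 | 107 28-29 | 101 29-30 | 102 30-31 | 103 31-32 | 105 32-33 | 107 33-34 | 101 34-35 | 102 35-36 | 103 36-37 | 105 37-38 | 107 38-39 | 101 39-40 | 102 40-41 | 103 41-42 | 105 42-43 | 101 43-44 | 102 44-45 | 103 45-46 | 105 46-47 | 101 47-48 | 102 48-49 | 103 49-50 | 105 50-51 | 101 51-52 | 102 52-53 | 103 53-54 | 105 54-55 | 101 55-56 | 102 56-57 | 103 57-58 | 105 58-59 | 101 59-60 | 102 60-61 | 103 61-62 | 105 62-63 | 102 63-64 | 103 64-65 | 105 65-66 | 102 66-67 | 103 67-70 |
Completion: 101=60  102=67  103=70  104=17  105=66  106=6  107=39
Turnaround (C−A): 101=60  102=67  103=70  104=17  105=66  106=6  107=39
Turnaround = completion − arrival: 101=60, 102=67, 103=70, 104=17, 105=66, 106=6, 107=39
Total turnaround = 60 + 67 + 70 + 17 + 66 + 6 + 39 = 325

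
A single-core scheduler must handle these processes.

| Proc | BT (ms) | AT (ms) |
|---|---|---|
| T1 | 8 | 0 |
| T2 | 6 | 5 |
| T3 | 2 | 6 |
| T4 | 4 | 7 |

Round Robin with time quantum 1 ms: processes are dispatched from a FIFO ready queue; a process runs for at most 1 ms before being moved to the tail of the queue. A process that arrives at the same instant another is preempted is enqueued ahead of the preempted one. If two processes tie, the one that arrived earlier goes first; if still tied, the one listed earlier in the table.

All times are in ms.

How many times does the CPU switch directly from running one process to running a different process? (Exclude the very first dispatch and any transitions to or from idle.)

Timeline: | T1 0-5 | T2 5-6 | T1 6-7 | T3 7-8 | T2 8-9 | T4 9-10 | T1 10-11 | T3 11-12 | T2 12-13 | T4 13-14 | T1 14-15 | T2 15-16 | T4 16-17 | T2 17-18 | T4 18-19 | T2 19-20 |
Completion: T1=15  T2=20  T3=12  T4=19

15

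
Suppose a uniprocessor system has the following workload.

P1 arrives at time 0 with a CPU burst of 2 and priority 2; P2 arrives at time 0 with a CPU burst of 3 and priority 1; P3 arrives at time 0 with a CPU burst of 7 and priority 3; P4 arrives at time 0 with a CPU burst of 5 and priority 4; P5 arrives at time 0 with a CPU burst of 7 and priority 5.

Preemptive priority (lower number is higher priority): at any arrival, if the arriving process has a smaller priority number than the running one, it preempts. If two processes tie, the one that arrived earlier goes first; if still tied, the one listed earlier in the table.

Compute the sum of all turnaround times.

61

Gantt: | P2 0-3 | P1 3-5 | P3 5-12 | P4 12-17 | P5 17-24 |
Completion: P1=5  P2=3  P3=12  P4=17  P5=24
Turnaround = completion − arrival: P1=5, P2=3, P3=12, P4=17, P5=24
Total turnaround = 5 + 3 + 12 + 17 + 24 = 61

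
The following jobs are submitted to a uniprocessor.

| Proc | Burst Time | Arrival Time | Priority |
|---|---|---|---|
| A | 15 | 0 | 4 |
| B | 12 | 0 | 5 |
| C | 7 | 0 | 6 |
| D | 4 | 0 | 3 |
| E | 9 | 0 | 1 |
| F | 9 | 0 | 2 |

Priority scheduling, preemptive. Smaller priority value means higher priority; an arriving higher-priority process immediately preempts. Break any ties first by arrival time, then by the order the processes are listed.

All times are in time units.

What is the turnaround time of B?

49

Gantt: | E 0-9 | F 9-18 | D 18-22 | A 22-37 | B 37-49 | C 49-56 |
Completion: A=37  B=49  C=56  D=22  E=9  F=18
Turnaround(B) = completion − arrival = 49 − 0 = 49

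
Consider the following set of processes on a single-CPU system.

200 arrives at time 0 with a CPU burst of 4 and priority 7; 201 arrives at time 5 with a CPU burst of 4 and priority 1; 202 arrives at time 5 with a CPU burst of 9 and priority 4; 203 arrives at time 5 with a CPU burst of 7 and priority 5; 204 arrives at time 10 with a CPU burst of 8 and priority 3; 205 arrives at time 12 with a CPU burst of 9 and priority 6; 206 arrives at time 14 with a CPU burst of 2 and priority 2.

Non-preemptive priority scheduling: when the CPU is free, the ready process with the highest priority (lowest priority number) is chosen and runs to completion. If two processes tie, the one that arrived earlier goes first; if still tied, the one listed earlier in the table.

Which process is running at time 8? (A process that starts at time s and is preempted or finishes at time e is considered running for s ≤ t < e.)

201

Gantt: | 200 0-4 | idle 4-5 | 201 5-9 | 202 9-18 | 206 18-20 | 204 20-28 | 203 28-35 | 205 35-44 |
Completion: 200=4  201=9  202=18  203=35  204=28  205=44  206=20
Turnaround (C−A): 200=4  201=4  202=13  203=30  204=18  205=32  206=6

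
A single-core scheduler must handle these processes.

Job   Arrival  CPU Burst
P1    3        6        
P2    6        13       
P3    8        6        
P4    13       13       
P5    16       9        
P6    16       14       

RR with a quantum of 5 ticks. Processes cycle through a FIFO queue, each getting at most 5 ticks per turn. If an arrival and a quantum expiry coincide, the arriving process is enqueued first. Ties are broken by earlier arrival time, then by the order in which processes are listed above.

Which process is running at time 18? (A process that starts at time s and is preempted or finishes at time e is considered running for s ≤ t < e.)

Schedule: | idle 0-3 | P1 3-8 | P2 8-13 | P3 13-18 | P1 18-19 | P4 19-24 | P2 24-29 | P5 29-34 | P6 34-39 | P3 39-40 | P4 40-45 | P2 45-48 | P5 48-52 | P6 52-57 | P4 57-60 | P6 60-64 |
Completion: P1=19  P2=48  P3=40  P4=60  P5=52  P6=64
Turnaround (C−A): P1=16  P2=42  P3=32  P4=47  P5=36  P6=48

P1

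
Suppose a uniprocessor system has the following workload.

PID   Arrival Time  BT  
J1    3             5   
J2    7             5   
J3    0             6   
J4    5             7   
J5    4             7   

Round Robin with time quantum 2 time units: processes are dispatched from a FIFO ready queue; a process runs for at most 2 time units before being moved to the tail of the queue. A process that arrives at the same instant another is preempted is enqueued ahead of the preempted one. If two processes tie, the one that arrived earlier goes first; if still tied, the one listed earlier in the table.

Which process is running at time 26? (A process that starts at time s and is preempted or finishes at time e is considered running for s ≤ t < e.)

Schedule: | J3 0-4 | J1 4-6 | J5 6-8 | J3 8-10 | J4 10-12 | J1 12-14 | J2 14-16 | J5 16-18 | J4 18-20 | J1 20-21 | J2 21-23 | J5 23-25 | J4 25-27 | J2 27-28 | J5 28-29 | J4 29-30 |
Completion: J1=21  J2=28  J3=10  J4=30  J5=29
Turnaround (C−A): J1=18  J2=21  J3=10  J4=25  J5=25

J4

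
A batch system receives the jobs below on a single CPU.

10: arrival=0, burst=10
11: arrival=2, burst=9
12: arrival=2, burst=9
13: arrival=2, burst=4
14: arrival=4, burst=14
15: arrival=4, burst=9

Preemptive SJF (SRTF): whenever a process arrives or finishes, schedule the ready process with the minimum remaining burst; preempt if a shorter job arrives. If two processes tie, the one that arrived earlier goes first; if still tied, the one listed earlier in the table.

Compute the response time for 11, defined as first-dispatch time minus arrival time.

12

Timeline: | 10 0-2 | 13 2-6 | 10 6-14 | 11 14-23 | 12 23-32 | 15 32-41 | 14 41-55 |
Completion: 10=14  11=23  12=32  13=6  14=55  15=41
Turnaround (C−A): 10=14  11=21  12=30  13=4  14=51  15=37
Response(11) = first start − arrival = 14 − 2 = 12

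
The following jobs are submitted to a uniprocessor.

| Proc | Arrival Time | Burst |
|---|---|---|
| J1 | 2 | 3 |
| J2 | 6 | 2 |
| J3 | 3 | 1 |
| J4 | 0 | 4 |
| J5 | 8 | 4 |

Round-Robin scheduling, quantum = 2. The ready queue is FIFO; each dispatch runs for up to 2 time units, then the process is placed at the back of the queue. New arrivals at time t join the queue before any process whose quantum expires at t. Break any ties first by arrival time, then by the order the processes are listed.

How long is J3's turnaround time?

Timeline: | J4 0-2 | J1 2-4 | J4 4-6 | J3 6-7 | J1 7-8 | J2 8-10 | J5 10-14 |
Completion: J1=8  J2=10  J3=7  J4=6  J5=14
Turnaround (C−A): J1=6  J2=4  J3=4  J4=6  J5=6
Turnaround(J3) = completion − arrival = 7 − 3 = 4

4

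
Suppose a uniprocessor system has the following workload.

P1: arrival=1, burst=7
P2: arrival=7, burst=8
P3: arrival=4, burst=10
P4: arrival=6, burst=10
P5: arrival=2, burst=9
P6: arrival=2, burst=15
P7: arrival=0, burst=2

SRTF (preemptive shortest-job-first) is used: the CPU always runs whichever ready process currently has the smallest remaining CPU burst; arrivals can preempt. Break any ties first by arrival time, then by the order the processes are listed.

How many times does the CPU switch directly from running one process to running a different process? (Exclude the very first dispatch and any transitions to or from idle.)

6

Timeline: | P7 0-2 | P1 2-9 | P2 9-17 | P5 17-26 | P3 26-36 | P4 36-46 | P6 46-61 |
Completion: P1=9  P2=17  P3=36  P4=46  P5=26  P6=61  P7=2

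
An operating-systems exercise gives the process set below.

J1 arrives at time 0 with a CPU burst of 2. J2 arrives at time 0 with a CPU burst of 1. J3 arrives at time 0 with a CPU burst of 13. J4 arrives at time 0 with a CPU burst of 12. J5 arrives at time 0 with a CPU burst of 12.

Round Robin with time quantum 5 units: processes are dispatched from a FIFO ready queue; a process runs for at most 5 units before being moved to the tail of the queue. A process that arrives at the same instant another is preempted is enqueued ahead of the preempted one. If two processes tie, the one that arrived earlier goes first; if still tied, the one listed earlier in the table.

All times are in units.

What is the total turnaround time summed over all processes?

119

Schedule: | J1 0-2 | J2 2-3 | J3 3-8 | J4 8-13 | J5 13-18 | J3 18-23 | J4 23-28 | J5 28-33 | J3 33-36 | J4 36-38 | J5 38-40 |
Completion: J1=2  J2=3  J3=36  J4=38  J5=40
Turnaround = completion − arrival: J1=2, J2=3, J3=36, J4=38, J5=40
Total turnaround = 2 + 3 + 36 + 38 + 40 = 119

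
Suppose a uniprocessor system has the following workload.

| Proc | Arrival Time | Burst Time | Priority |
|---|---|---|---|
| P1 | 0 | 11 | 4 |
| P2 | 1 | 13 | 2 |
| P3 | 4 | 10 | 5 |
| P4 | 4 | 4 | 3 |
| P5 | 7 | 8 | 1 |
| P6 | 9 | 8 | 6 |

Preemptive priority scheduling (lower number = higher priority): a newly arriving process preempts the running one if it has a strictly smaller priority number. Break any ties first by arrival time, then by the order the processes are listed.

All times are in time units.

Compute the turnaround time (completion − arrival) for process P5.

8

Gantt: | P1 0-1 | P2 1-7 | P5 7-15 | P2 15-22 | P4 22-26 | P1 26-36 | P3 36-46 | P6 46-54 |
Completion: P1=36  P2=22  P3=46  P4=26  P5=15  P6=54
Turnaround (C−A): P1=36  P2=21  P3=42  P4=22  P5=8  P6=45
Turnaround(P5) = completion − arrival = 15 − 7 = 8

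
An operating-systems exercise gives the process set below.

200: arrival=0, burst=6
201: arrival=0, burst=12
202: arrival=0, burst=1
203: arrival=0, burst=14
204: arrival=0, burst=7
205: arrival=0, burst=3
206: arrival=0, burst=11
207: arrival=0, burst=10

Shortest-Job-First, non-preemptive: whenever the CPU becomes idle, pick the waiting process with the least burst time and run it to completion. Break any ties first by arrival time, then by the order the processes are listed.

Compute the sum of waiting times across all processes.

Schedule: | 202 0-1 | 205 1-4 | 200 4-10 | 204 10-17 | 207 17-27 | 206 27-38 | 201 38-50 | 203 50-64 |
Completion: 200=10  201=50  202=1  203=64  204=17  205=4  206=38  207=27
Turnaround (C−A): 200=10  201=50  202=1  203=64  204=17  205=4  206=38  207=27
Waiting = turnaround − burst: 200=4, 201=38, 202=0, 203=50, 204=10, 205=1, 206=27, 207=17
Total waiting = 4 + 38 + 0 + 50 + 10 + 1 + 27 + 17 = 147

147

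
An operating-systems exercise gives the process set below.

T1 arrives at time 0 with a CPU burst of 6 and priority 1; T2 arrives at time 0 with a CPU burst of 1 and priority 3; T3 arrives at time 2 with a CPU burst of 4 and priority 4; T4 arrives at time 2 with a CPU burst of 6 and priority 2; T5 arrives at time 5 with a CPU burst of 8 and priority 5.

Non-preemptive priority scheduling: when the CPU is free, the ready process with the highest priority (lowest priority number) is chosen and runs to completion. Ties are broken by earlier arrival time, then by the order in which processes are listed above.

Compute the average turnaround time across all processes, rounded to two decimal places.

12.80

Timeline: | T1 0-6 | T4 6-12 | T2 12-13 | T3 13-17 | T5 17-25 |
Completion: T1=6  T2=13  T3=17  T4=12  T5=25
Turnaround times: T1=6, T2=13, T3=15, T4=10, T5=20
Average turnaround = (6+13+15+10+20) / 5 = 64/5 = 12.80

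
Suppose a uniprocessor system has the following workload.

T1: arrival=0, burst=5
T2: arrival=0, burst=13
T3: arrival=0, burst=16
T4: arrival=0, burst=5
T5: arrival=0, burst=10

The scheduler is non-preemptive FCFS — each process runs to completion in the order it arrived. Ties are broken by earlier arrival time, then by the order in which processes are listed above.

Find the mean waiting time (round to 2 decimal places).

19.20

Gantt: | T1 0-5 | T2 5-18 | T3 18-34 | T4 34-39 | T5 39-49 |
Completion: T1=5  T2=18  T3=34  T4=39  T5=49
Waiting times: T1=0, T2=5, T3=18, T4=34, T5=39
Average waiting = (0+5+18+34+39) / 5 = 96/5 = 19.20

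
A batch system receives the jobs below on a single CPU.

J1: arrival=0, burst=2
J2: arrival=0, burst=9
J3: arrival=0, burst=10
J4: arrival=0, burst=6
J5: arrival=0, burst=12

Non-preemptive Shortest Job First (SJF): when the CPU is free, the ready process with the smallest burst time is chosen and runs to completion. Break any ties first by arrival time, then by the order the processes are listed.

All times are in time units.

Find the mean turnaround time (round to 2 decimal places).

18.60

Schedule: | J1 0-2 | J4 2-8 | J2 8-17 | J3 17-27 | J5 27-39 |
Completion: J1=2  J2=17  J3=27  J4=8  J5=39
Turnaround times: J1=2, J2=17, J3=27, J4=8, J5=39
Average turnaround = (2+17+27+8+39) / 5 = 93/5 = 18.60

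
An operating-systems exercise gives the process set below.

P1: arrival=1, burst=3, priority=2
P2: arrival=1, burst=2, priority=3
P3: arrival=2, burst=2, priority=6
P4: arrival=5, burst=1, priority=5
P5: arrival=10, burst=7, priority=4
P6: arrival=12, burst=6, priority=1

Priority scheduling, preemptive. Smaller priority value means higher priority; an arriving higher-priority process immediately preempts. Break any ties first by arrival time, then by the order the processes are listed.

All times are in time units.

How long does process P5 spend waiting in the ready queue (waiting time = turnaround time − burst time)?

6

Timeline: | idle 0-1 | P1 1-4 | P2 4-6 | P4 6-7 | P3 7-9 | idle 9-10 | P5 10-12 | P6 12-18 | P5 18-23 |
Completion: P1=4  P2=6  P3=9  P4=7  P5=23  P6=18
Turnaround (C−A): P1=3  P2=5  P3=7  P4=2  P5=13  P6=6
Waiting(P5) = turnaround − burst = 13 − 7 = 6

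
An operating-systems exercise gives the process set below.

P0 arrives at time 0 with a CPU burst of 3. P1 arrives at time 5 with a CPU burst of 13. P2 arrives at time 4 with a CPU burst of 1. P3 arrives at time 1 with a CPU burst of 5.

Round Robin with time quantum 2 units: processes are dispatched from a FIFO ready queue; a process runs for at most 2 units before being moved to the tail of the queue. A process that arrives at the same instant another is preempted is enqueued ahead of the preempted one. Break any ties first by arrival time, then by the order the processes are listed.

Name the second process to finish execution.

Timeline: | P0 0-2 | P3 2-4 | P0 4-5 | P2 5-6 | P3 6-8 | P1 8-10 | P3 10-11 | P1 11-22 |
Completion: P0=5  P1=22  P2=6  P3=11
Turnaround (C−A): P0=5  P1=17  P2=2  P3=10
Finish order: P0 → P2 → P3 → P1

P2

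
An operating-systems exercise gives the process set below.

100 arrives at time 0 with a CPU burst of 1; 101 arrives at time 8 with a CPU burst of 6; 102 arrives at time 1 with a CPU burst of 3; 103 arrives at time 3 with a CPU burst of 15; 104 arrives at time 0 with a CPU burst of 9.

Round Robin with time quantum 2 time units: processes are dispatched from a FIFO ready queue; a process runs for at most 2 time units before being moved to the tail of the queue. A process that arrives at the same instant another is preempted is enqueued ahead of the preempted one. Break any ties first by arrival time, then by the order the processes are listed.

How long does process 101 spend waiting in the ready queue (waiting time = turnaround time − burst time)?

Timeline: | 100 0-1 | 104 1-3 | 102 3-5 | 103 5-7 | 104 7-9 | 102 9-10 | 103 10-12 | 101 12-14 | 104 14-16 | 103 16-18 | 101 18-20 | 104 20-22 | 103 22-24 | 101 24-26 | 104 26-27 | 103 27-34 |
Completion: 100=1  101=26  102=10  103=34  104=27
Waiting(101) = turnaround − burst = 18 − 6 = 12

12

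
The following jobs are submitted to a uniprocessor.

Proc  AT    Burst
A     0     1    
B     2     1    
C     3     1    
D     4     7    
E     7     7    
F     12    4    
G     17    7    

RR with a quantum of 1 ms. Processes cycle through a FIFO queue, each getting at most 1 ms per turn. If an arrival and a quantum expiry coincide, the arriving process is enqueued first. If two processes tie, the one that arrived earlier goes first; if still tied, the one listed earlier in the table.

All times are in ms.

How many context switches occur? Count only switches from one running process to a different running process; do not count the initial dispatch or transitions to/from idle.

20

Schedule: | A 0-1 | idle 1-2 | B 2-3 | C 3-4 | D 4-7 | E 7-8 | D 8-9 | E 9-10 | D 10-11 | E 11-12 | D 12-13 | F 13-14 | E 14-15 | D 15-16 | F 16-17 | E 17-18 | G 18-19 | F 19-20 | E 20-21 | G 21-22 | F 22-23 | E 23-24 | G 24-29 |
Completion: A=1  B=3  C=4  D=16  E=24  F=23  G=29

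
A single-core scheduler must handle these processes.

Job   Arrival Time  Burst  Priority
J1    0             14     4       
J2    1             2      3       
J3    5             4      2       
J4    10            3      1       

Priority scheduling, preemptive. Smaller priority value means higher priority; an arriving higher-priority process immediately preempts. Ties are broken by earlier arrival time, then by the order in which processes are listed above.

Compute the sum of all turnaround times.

Timeline: | J1 0-1 | J2 1-3 | J1 3-5 | J3 5-9 | J1 9-10 | J4 10-13 | J1 13-23 |
Completion: J1=23  J2=3  J3=9  J4=13
Turnaround = completion − arrival: J1=23, J2=2, J3=4, J4=3
Total turnaround = 23 + 2 + 4 + 3 = 32

32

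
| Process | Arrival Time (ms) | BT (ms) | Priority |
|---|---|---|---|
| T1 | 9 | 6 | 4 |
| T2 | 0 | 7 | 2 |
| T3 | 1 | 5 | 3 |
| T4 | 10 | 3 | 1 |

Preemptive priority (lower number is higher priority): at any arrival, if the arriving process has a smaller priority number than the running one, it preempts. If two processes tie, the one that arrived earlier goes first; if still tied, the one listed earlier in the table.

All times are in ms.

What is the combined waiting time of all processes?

Gantt: | T2 0-7 | T3 7-10 | T4 10-13 | T3 13-15 | T1 15-21 |
Completion: T1=21  T2=7  T3=15  T4=13
Waiting = turnaround − burst: T1=6, T2=0, T3=9, T4=0
Total waiting = 6 + 0 + 9 + 0 = 15

15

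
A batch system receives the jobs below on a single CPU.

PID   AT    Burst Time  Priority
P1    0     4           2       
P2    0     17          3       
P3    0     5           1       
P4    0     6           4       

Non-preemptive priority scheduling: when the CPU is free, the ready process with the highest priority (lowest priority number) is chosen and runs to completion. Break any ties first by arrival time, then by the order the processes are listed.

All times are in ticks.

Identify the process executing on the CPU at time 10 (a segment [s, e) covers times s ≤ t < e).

Schedule: | P3 0-5 | P1 5-9 | P2 9-26 | P4 26-32 |
Completion: P1=9  P2=26  P3=5  P4=32
Turnaround (C−A): P1=9  P2=26  P3=5  P4=32

P2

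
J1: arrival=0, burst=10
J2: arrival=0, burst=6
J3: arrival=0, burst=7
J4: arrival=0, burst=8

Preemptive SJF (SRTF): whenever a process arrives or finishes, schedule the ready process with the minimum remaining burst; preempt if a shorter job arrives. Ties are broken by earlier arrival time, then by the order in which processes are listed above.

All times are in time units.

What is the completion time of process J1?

Schedule: | J2 0-6 | J3 6-13 | J4 13-21 | J1 21-31 |
Completion: J1=31  J2=6  J3=13  J4=21
Turnaround (C−A): J1=31  J2=6  J3=13  J4=21

31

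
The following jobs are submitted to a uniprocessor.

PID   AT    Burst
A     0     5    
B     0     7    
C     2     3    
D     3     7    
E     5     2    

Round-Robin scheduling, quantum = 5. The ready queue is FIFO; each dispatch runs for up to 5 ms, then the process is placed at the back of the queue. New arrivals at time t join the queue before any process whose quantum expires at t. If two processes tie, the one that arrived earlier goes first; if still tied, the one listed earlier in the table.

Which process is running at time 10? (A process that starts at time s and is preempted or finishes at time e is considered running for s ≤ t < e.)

Timeline: | A 0-5 | B 5-10 | C 10-13 | D 13-18 | E 18-20 | B 20-22 | D 22-24 |
Completion: A=5  B=22  C=13  D=24  E=20

C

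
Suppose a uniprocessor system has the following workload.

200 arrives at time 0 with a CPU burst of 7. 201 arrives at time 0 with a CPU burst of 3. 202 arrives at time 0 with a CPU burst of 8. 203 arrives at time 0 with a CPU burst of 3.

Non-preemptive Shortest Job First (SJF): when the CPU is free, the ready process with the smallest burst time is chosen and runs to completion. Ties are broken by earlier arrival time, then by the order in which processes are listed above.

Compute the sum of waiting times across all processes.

Schedule: | 201 0-3 | 203 3-6 | 200 6-13 | 202 13-21 |
Completion: 200=13  201=3  202=21  203=6
Turnaround (C−A): 200=13  201=3  202=21  203=6
Waiting = turnaround − burst: 200=6, 201=0, 202=13, 203=3
Total waiting = 6 + 0 + 13 + 3 = 22

22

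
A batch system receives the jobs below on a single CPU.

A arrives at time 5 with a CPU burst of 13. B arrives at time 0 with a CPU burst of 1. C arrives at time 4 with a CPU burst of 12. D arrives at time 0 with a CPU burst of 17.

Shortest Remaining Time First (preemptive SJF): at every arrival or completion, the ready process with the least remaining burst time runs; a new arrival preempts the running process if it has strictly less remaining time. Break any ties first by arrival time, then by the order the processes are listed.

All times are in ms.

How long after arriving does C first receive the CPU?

Gantt: | B 0-1 | D 1-4 | C 4-16 | A 16-29 | D 29-43 |
Completion: A=29  B=1  C=16  D=43
Turnaround (C−A): A=24  B=1  C=12  D=43
Response(C) = first start − arrival = 4 − 4 = 0

0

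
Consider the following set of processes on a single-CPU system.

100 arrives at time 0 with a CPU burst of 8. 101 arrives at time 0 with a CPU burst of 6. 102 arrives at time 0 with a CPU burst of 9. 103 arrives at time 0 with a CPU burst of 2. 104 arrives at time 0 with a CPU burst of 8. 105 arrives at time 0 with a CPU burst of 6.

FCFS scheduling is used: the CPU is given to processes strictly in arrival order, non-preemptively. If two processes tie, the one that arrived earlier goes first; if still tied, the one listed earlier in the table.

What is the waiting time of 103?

Timeline: | 100 0-8 | 101 8-14 | 102 14-23 | 103 23-25 | 104 25-33 | 105 33-39 |
Completion: 100=8  101=14  102=23  103=25  104=33  105=39
Waiting(103) = turnaround − burst = 25 − 2 = 23

23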